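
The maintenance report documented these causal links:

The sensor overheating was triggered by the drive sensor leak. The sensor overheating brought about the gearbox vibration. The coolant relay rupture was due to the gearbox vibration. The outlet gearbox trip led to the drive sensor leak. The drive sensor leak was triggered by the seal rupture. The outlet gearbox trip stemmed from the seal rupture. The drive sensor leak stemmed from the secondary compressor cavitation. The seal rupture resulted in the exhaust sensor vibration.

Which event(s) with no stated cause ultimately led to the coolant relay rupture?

Tracing upstream from the coolant relay rupture: the coolant relay rupture ← the gearbox vibration ← the sensor overheating ← the drive sensor leak ← the seal rupture.
A separate upstream branch: the coolant relay rupture ← the gearbox vibration ← the sensor overheating ← the drive sensor leak ← the secondary compressor cavitation.
Each of those chain origins has no stated cause.

the seal rupture, the secondary compressor cavitation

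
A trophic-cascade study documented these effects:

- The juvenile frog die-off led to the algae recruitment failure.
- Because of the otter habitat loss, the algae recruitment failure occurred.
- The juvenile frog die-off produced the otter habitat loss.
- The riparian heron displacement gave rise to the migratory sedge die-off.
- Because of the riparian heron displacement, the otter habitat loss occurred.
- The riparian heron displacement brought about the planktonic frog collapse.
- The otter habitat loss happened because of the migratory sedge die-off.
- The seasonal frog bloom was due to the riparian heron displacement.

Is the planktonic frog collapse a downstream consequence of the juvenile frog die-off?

No

The juvenile frog die-off leads to the otter habitat loss, the algae recruitment failure; the planktonic frog collapse is not among them.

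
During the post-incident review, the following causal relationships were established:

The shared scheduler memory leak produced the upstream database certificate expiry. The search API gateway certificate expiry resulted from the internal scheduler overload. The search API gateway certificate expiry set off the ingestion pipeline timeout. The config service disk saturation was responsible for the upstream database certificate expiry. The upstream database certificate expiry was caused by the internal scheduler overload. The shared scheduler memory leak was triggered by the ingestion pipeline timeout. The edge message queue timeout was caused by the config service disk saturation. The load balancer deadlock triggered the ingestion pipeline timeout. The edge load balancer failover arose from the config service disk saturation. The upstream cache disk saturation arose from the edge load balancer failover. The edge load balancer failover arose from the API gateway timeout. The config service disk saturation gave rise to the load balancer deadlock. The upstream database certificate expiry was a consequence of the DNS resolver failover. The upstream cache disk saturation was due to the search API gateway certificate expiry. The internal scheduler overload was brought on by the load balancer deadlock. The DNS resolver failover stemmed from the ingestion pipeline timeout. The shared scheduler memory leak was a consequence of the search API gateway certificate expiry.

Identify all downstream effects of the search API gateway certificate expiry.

the DNS resolver failover, the ingestion pipeline timeout, the shared scheduler memory leak, the upstream cache disk saturation, the upstream database certificate expiry

Direct effects: the ingestion pipeline timeout, the upstream cache disk saturation, the shared scheduler memory leak.
2 steps out: the DNS resolver failover, the upstream database certificate expiry.
Not reachable from it: the config service disk saturation, the load balancer deadlock, the edge message queue timeout, the internal scheduler overload, the edge load balancer failover, the API gateway timeout.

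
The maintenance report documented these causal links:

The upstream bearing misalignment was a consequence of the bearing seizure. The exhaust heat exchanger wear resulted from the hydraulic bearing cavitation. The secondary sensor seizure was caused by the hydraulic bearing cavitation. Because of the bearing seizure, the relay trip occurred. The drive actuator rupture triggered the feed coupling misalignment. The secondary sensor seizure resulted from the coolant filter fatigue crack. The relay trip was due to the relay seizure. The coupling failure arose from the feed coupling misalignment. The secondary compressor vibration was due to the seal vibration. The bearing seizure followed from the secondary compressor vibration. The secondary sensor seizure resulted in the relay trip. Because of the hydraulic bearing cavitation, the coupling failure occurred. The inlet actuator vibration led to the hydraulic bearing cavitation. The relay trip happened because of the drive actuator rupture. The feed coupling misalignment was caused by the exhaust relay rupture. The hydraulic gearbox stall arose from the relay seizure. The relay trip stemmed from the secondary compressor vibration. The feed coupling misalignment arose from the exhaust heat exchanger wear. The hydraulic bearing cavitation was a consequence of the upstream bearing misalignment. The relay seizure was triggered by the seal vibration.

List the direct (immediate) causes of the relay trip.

the bearing seizure, the drive actuator rupture, the relay seizure, the secondary compressor vibration, the secondary sensor seizure

Upstream contributors include the seal vibration, the inlet actuator vibration, the upstream bearing misalignment, the hydraulic bearing cavitation, the coolant filter fatigue crack, but only the bearing seizure, the drive actuator rupture, the relay seizure, the secondary compressor vibration, the secondary sensor seizure feed directly into the relay trip.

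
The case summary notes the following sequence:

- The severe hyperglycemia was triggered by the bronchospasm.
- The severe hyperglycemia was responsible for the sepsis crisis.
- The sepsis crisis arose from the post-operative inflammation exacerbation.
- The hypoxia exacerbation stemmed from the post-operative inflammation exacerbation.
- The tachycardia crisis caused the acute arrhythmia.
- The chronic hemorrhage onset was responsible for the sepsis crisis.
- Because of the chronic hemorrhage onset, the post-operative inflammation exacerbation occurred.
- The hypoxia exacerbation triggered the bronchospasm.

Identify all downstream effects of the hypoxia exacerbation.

the bronchospasm, the sepsis crisis, the severe hyperglycemia

Direct effects: the bronchospasm.
2 steps out: the severe hyperglycemia.
3 steps out: the sepsis crisis.
Not reachable from it: the chronic hemorrhage onset, the post-operative inflammation exacerbation, the tachycardia crisis, the acute arrhythmia.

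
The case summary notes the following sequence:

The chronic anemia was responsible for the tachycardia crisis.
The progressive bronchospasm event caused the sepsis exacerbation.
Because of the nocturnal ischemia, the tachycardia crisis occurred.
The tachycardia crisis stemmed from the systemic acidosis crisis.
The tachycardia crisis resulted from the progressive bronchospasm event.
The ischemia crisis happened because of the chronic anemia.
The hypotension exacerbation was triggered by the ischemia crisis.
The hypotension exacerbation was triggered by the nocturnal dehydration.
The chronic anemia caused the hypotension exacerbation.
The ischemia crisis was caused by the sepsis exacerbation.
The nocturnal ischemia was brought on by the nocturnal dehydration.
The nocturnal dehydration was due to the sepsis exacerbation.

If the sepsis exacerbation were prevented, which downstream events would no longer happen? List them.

Downstream of the sepsis exacerbation: the nocturnal dehydration, the ischemia crisis, the nocturnal ischemia, the hypotension exacerbation, the tachycardia crisis.
Of those, still caused via another path: the ischemia crisis, the hypotension exacerbation, the tachycardia crisis.
The remainder have no surviving cause.

the nocturnal dehydration, the nocturnal ischemia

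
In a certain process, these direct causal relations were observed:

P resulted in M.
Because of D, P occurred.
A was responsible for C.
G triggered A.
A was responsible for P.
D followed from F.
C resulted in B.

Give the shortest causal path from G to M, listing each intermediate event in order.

G → A
A → P
P → M
Length: 3 steps.

G → A → P → M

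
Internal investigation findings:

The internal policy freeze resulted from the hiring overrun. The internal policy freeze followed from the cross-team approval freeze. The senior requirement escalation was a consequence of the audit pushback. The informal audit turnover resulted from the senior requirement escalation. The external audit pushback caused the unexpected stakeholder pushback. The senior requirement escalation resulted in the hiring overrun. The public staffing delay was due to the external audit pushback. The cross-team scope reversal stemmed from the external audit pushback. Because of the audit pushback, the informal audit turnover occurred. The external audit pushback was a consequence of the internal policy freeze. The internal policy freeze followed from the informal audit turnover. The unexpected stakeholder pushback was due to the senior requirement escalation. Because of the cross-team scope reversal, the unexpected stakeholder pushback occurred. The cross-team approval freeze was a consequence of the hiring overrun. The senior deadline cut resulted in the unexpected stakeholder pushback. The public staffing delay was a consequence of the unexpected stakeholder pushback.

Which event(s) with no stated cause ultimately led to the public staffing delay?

Tracing upstream from the public staffing delay: the public staffing delay ← the unexpected stakeholder pushback ← the senior requirement escalation ← the audit pushback.
A separate upstream branch: the public staffing delay ← the unexpected stakeholder pushback ← the senior deadline cut.
Each of those chain origins has no stated cause.

the audit pushback, the senior deadline cut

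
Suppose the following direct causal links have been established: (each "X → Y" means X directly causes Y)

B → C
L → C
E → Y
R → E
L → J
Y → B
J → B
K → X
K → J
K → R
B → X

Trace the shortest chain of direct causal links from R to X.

R → E
E → Y
Y → B
B → X
Length: 4 steps.

R → E → Y → B → X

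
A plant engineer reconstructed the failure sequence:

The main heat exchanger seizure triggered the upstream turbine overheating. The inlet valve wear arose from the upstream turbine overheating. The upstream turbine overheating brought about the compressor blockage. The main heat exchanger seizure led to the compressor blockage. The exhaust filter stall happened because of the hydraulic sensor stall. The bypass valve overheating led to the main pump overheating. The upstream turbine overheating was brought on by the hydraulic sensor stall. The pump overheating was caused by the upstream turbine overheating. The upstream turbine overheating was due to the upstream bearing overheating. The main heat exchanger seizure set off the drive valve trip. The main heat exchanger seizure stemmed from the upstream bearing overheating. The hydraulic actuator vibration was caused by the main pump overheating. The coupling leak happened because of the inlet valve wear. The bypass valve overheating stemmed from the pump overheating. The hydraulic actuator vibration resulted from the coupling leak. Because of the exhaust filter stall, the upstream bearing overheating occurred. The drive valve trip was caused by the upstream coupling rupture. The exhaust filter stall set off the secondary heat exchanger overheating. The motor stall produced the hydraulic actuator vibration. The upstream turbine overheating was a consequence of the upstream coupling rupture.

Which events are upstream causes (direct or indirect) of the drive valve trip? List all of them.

Immediate causes of the drive valve trip: the upstream coupling rupture, the main heat exchanger seizure.
Further upstream: the hydraulic sensor stall, the exhaust filter stall, the upstream bearing overheating.

the exhaust filter stall, the hydraulic sensor stall, the main heat exchanger seizure, the upstream bearing overheating, the upstream coupling rupture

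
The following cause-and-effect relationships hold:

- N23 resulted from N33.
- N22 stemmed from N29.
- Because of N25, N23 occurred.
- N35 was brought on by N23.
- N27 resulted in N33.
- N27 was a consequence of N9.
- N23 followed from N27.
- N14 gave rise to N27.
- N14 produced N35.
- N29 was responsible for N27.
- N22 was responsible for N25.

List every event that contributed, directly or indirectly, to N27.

Immediate causes of N27: N9, N29, N14.

N14, N29, N9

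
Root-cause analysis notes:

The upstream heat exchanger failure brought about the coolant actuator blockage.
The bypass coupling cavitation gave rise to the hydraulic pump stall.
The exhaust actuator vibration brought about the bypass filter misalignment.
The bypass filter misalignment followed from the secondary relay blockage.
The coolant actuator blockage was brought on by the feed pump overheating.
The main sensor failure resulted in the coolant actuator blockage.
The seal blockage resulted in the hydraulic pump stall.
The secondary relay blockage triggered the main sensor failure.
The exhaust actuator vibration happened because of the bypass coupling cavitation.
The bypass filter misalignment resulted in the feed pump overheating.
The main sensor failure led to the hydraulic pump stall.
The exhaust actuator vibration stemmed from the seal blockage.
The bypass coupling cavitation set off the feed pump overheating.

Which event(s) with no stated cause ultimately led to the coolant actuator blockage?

the bypass coupling cavitation, the seal blockage, the secondary relay blockage, the upstream heat exchanger failure

Tracing upstream from the coolant actuator blockage: the coolant actuator blockage ← the feed pump overheating ← the bypass filter misalignment ← the exhaust actuator vibration ← the seal blockage.
A separate upstream branch: the coolant actuator blockage ← the feed pump overheating ← the bypass coupling cavitation.
A separate upstream branch: the coolant actuator blockage ← the main sensor failure ← the secondary relay blockage.
A separate upstream branch: the coolant actuator blockage ← the upstream heat exchanger failure.
Each of those chain origins has no stated cause.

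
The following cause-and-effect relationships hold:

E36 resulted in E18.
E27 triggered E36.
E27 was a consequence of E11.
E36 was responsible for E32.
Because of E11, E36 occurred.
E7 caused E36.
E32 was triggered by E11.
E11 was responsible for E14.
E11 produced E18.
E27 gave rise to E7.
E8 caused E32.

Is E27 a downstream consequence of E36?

No

E36 leads to E18, E32; E27 is not among them.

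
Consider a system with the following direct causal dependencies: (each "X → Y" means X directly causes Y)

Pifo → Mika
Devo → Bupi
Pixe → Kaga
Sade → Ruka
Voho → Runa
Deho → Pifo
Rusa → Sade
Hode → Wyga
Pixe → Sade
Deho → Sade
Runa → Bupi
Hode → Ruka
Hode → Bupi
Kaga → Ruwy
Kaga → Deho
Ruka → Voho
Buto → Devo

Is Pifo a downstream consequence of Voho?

Voho leads to Runa, Bupi; Pifo is not among them.

No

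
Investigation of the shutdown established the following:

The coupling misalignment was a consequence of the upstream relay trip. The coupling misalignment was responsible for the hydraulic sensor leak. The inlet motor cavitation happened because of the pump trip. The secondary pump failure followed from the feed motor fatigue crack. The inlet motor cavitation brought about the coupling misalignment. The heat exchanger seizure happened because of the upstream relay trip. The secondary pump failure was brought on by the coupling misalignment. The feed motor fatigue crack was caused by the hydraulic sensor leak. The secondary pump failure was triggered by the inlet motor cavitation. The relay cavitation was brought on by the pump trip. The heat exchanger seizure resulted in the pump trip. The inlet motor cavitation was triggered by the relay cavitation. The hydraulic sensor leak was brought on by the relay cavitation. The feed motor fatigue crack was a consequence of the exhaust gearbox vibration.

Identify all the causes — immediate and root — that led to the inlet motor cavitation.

the heat exchanger seizure, the pump trip, the relay cavitation, the upstream relay trip

Immediate causes of the inlet motor cavitation: the pump trip, the relay cavitation.
Further upstream: the upstream relay trip, the heat exchanger seizure.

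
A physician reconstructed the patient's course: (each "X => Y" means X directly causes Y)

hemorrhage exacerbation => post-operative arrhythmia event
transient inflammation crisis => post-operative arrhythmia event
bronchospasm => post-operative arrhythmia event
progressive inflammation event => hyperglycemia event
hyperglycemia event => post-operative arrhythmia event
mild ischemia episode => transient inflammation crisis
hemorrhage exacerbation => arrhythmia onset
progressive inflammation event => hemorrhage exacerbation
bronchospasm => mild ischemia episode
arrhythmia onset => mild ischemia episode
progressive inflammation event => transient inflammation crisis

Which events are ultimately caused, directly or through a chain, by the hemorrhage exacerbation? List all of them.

Direct effects: the arrhythmia onset, the post-operative arrhythmia event.
2 steps out: the mild ischemia episode.
3 steps out: the transient inflammation crisis.
Not reachable from it: the progressive inflammation event, the hyperglycemia event, the bronchospasm.

the arrhythmia onset, the mild ischemia episode, the post-operative arrhythmia event, the transient inflammation crisis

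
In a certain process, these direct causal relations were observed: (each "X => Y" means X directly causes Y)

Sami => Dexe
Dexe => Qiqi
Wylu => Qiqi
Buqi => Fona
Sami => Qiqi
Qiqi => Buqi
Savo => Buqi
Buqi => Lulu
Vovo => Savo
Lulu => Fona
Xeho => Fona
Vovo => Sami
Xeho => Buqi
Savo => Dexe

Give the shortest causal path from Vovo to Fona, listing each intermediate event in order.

Vovo → Savo → Buqi → Fona

Vovo → Savo
Savo → Buqi
Buqi → Fona
Length: 3 steps.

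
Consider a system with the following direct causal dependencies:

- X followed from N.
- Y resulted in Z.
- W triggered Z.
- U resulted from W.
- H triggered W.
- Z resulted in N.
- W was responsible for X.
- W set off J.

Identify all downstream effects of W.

J, N, U, X, Z

Direct effects: J, U, Z, X.
2 steps out: N.
Not reachable from it: H, Y.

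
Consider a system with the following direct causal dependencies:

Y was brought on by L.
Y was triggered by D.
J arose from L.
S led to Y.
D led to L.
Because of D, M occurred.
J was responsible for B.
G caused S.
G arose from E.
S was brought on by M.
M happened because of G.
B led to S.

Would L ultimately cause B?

There is a causal chain: L → J → B.

Yes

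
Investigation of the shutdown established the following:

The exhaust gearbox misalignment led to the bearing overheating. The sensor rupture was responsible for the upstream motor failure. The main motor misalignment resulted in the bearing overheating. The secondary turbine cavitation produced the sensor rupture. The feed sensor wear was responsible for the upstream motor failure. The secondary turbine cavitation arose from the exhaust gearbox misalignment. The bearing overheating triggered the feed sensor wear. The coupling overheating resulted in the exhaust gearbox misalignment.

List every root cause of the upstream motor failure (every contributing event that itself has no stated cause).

the coupling overheating, the main motor misalignment

Tracing upstream from the upstream motor failure: the upstream motor failure ← the sensor rupture ← the secondary turbine cavitation ← the exhaust gearbox misalignment ← the coupling overheating.
A separate upstream branch: the upstream motor failure ← the feed sensor wear ← the bearing overheating ← the main motor misalignment.
Each of those chain origins has no stated cause.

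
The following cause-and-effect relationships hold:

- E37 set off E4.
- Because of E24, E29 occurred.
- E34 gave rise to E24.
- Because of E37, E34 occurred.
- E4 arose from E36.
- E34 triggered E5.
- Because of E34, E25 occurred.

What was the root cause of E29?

E37

Tracing upstream from E29: E29 ← E24 ← E34 ← E37.
E37 has no stated cause, so it is the root.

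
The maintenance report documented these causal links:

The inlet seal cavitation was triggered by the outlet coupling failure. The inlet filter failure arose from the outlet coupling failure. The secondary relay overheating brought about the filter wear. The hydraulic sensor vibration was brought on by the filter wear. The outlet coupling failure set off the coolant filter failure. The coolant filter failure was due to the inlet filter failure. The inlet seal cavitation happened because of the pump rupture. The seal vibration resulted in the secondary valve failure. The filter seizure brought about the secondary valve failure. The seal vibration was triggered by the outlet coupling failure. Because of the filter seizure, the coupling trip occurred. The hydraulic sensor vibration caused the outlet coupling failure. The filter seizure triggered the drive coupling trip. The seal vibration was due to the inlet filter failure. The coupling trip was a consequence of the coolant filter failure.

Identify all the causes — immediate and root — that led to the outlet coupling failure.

the filter wear, the hydraulic sensor vibration, the secondary relay overheating

Immediate cause of the outlet coupling failure: the hydraulic sensor vibration.
Further upstream: the secondary relay overheating, the filter wear.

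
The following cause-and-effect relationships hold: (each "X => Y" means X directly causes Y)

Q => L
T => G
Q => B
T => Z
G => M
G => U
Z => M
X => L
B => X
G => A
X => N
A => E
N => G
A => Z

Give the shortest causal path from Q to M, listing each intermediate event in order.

Q → B
B → X
X → N
N → G
G → M
Length: 5 steps.

Q → B → X → N → G → M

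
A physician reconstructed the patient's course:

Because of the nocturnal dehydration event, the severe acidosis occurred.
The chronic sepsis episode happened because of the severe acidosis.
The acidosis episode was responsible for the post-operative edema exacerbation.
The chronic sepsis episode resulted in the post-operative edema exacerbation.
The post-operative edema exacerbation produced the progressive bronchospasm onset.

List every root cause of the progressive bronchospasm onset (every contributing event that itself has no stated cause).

the acidosis episode, the nocturnal dehydration event

Tracing upstream from the progressive bronchospasm onset: the progressive bronchospasm onset ← the post-operative edema exacerbation ← the chronic sepsis episode ← the severe acidosis ← the nocturnal dehydration event.
A separate upstream branch: the progressive bronchospasm onset ← the post-operative edema exacerbation ← the acidosis episode.
Each of those chain origins has no stated cause.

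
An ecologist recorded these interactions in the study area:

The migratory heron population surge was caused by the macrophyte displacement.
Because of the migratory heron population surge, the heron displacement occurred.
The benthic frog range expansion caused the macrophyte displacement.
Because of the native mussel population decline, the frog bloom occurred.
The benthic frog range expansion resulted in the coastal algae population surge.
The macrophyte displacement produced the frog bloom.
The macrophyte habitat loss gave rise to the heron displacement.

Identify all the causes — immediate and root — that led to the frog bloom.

Immediate causes of the frog bloom: the macrophyte displacement, the native mussel population decline.
Further upstream: the benthic frog range expansion.

the benthic frog range expansion, the macrophyte displacement, the native mussel population decline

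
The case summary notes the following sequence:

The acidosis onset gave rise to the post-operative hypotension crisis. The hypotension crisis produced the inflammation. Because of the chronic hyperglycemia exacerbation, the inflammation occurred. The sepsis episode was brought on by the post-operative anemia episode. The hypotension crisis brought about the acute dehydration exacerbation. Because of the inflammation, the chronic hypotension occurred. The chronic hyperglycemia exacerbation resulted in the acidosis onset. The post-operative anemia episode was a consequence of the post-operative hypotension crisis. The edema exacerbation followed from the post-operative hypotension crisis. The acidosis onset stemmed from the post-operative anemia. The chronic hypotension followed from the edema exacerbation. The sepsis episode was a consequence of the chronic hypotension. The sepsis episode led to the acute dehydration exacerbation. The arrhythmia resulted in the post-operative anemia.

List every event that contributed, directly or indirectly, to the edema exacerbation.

the acidosis onset, the arrhythmia, the chronic hyperglycemia exacerbation, the post-operative anemia, the post-operative hypotension crisis

Immediate cause of the edema exacerbation: the post-operative hypotension crisis.
Further upstream: the chronic hyperglycemia exacerbation, the arrhythmia, the post-operative anemia, the acidosis onset.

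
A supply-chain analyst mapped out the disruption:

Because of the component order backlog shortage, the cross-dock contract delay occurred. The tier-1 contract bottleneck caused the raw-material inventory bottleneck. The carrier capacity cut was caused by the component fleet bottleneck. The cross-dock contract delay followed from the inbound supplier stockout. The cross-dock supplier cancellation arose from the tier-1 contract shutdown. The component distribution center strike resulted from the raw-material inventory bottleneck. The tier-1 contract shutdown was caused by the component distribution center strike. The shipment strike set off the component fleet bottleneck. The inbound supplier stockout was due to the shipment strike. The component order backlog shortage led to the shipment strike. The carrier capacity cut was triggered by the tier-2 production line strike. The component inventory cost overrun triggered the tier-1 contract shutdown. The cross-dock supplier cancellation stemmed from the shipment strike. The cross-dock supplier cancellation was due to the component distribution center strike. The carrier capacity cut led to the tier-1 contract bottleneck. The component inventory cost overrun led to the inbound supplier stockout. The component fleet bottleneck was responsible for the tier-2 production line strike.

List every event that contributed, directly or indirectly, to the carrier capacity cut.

the component fleet bottleneck, the component order backlog shortage, the shipment strike, the tier-2 production line strike

Immediate causes of the carrier capacity cut: the component fleet bottleneck, the tier-2 production line strike.
Further upstream: the component order backlog shortage, the shipment strike.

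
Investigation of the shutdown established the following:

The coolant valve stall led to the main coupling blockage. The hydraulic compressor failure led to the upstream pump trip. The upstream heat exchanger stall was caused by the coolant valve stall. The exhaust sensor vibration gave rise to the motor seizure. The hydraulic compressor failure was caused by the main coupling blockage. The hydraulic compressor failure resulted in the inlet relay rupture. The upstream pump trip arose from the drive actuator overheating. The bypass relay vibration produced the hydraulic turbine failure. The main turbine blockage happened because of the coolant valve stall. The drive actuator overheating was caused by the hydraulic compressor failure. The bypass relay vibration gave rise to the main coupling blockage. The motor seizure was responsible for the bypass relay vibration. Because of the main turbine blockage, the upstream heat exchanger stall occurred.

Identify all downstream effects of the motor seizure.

Direct effects: the bypass relay vibration.
2 steps out: the main coupling blockage, the hydraulic turbine failure.
3 steps out: the hydraulic compressor failure.
4 steps out: the inlet relay rupture, the drive actuator overheating, the upstream pump trip.
Not reachable from it: the exhaust sensor vibration, the coolant valve stall, the main turbine blockage, the upstream heat exchanger stall.

the bypass relay vibration, the drive actuator overheating, the hydraulic compressor failure, the hydraulic turbine failure, the inlet relay rupture, the main coupling blockage, the upstream pump trip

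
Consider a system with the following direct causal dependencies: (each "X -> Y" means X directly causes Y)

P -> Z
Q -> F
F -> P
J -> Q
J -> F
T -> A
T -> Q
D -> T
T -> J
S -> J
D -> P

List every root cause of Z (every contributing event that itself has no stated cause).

Tracing upstream from Z: Z ← P ← D.
A separate upstream branch: Z ← P ← F ← J ← S.
Each of those chain origins has no stated cause.

D, S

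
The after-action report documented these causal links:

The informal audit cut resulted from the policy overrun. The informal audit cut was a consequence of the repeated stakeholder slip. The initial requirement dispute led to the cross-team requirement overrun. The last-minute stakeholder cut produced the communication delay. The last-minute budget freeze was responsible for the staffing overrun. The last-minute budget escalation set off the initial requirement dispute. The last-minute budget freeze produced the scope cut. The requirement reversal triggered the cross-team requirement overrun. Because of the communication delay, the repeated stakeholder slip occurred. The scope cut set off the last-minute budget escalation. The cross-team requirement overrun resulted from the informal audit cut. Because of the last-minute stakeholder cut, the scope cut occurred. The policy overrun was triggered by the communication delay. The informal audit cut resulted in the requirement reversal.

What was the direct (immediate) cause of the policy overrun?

Upstream contributors include the last-minute stakeholder cut, but only the communication delay feeds directly into the policy overrun.

the communication delay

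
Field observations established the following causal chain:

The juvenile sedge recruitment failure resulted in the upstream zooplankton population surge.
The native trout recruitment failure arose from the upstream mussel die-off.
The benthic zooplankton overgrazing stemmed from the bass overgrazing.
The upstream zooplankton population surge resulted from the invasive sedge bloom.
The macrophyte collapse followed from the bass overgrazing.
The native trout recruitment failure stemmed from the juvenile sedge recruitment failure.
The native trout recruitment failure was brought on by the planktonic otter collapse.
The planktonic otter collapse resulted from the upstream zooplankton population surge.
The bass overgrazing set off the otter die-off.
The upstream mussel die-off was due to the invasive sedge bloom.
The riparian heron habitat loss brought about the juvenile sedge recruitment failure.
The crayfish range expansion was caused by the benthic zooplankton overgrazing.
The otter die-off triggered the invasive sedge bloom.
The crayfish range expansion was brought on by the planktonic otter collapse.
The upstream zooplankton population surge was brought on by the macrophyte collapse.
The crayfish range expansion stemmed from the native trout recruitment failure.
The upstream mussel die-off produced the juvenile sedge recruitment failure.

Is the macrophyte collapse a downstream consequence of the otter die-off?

The otter die-off leads to the invasive sedge bloom, the upstream mussel die-off, the juvenile sedge recruitment failure, the upstream zooplankton population surge, the planktonic otter collapse, the native trout recruitment failure, the crayfish range expansion; the macrophyte collapse is not among them.

No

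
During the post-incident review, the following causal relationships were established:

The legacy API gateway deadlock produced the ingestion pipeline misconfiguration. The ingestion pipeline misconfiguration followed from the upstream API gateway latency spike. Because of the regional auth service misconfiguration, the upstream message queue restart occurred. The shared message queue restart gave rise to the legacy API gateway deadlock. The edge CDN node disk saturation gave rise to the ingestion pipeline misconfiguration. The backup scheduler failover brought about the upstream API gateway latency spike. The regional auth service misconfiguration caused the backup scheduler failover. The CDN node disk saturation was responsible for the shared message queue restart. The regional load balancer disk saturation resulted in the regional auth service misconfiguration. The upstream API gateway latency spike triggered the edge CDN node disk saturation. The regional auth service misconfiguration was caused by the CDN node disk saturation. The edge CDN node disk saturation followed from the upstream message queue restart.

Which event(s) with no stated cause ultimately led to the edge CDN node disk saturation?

the CDN node disk saturation, the regional load balancer disk saturation

Tracing upstream from the edge CDN node disk saturation: the edge CDN node disk saturation ← the upstream message queue restart ← the regional auth service misconfiguration ← the CDN node disk saturation.
A separate upstream branch: the edge CDN node disk saturation ← the upstream message queue restart ← the regional auth service misconfiguration ← the regional load balancer disk saturation.
Each of those chain origins has no stated cause.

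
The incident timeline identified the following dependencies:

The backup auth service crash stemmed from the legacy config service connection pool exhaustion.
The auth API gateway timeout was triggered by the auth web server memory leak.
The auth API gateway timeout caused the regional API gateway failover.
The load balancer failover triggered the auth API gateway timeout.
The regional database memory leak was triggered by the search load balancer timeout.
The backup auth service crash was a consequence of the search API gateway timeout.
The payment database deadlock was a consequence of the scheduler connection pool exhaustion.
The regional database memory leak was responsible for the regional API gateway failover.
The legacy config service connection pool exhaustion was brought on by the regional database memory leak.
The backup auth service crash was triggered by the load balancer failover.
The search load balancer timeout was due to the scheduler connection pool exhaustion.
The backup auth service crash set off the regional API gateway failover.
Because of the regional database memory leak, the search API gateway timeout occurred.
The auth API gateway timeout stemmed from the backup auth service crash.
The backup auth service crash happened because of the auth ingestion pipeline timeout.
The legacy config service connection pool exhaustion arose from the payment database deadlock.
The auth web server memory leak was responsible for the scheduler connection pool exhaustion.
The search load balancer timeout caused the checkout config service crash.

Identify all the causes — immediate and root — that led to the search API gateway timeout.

Immediate cause of the search API gateway timeout: the regional database memory leak.
Further upstream: the auth web server memory leak, the scheduler connection pool exhaustion, the search load balancer timeout.

the auth web server memory leak, the regional database memory leak, the scheduler connection pool exhaustion, the search load balancer timeout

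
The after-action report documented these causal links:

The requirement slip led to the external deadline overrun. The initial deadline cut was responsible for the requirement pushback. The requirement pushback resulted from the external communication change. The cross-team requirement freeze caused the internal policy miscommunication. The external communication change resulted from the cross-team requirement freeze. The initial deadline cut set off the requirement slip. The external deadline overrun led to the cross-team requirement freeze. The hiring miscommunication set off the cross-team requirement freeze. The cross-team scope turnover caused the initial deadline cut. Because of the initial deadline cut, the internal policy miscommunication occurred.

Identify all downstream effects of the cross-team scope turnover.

the cross-team requirement freeze, the external communication change, the external deadline overrun, the initial deadline cut, the internal policy miscommunication, the requirement pushback, the requirement slip

Direct effects: the initial deadline cut.
2 steps out: the requirement slip, the internal policy miscommunication, the requirement pushback.
3 steps out: the external deadline overrun.
4 steps out: the cross-team requirement freeze.
5 steps out: the external communication change.
Not reachable from it: the hiring miscommunication.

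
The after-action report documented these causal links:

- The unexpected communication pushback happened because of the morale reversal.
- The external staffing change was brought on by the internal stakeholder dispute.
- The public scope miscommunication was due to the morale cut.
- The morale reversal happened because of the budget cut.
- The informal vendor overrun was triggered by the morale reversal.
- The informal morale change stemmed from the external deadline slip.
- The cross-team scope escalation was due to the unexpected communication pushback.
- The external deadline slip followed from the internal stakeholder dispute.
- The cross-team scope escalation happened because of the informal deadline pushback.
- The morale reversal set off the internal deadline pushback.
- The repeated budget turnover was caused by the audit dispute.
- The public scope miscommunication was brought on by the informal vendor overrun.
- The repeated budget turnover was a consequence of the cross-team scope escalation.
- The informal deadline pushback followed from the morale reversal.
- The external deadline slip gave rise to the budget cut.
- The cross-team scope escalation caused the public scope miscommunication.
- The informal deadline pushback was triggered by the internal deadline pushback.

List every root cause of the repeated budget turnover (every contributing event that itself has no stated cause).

Tracing upstream from the repeated budget turnover: the repeated budget turnover ← the cross-team scope escalation ← the unexpected communication pushback ← the morale reversal ← the budget cut ← the external deadline slip ← the internal stakeholder dispute.
A separate upstream branch: the repeated budget turnover ← the audit dispute.
Each of those chain origins has no stated cause.

the audit dispute, the internal stakeholder dispute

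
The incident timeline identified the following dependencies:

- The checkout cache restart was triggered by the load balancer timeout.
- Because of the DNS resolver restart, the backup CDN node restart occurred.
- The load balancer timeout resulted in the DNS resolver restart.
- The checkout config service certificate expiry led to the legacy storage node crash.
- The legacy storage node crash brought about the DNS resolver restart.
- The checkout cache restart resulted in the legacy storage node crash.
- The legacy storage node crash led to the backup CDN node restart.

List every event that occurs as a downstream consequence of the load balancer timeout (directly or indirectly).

the DNS resolver restart, the backup CDN node restart, the checkout cache restart, the legacy storage node crash

Direct effects: the checkout cache restart, the DNS resolver restart.
2 steps out: the legacy storage node crash, the backup CDN node restart.
Not reachable from it: the checkout config service certificate expiry.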